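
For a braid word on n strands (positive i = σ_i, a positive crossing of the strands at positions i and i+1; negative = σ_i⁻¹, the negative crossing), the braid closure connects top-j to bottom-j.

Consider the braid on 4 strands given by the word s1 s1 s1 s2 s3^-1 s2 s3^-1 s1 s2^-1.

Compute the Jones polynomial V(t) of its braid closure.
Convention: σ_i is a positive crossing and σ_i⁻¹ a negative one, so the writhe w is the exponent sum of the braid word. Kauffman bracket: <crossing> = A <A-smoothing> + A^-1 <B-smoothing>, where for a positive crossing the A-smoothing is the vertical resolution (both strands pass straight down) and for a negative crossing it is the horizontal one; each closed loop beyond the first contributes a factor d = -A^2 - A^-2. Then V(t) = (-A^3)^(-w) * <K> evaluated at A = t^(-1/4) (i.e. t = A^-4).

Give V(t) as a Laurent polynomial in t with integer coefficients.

t^7 - 2*t^6 + 3*t^5 - 4*t^4 + 4*t^3 - 4*t^2 + 3*t - 1 + t^-1

Derivation:
Braid: s1 s1 s1 s2 s3^-1 s2 s3^-1 s1 s2^-1 on 4 strands, 9 crossings.
Writhe w = (#positive) - (#negative) = 6 - 3 = 3.
Enumerate smoothing states for the bracket polynomial. There are 2^9 = 512 states.
Each crossing splits two ways (0=vertical, 1=horizontal). The state's weight is A^(#A-smoothings - #B-smoothings) * d^(loops - 1).
Tabulate the states by total A-exponent and number of loops L (A-exp: L × count):
  A^9: L=3 ×1
  A^7: L=2 ×7, L=4 ×2
  A^5: L=1 ×12, L=3 ×24
  A^3: L=2 ×66, L=4 ×18
  A^1: L=1 ×35, L=3 ×84, L=5 ×7
  A^-1: L=2 ×73, L=4 ×52, L=6 ×1
  A^-3: L=3 ×68, L=5 ×16
  A^-5: L=4 ×34, L=6 ×2
  A^-7: L=5 ×9
  A^-9: L=6 ×1
Each group contributes A^e * Σ count * d^(L-1):
Powers of d = -A^2 - A^-2: d^2 = A^4 + 2 + A^-4; d^3 = -A^6 - 3*A^2 - 3*A^-2 - A^-6; d^4 = A^8 + 4*A^4 + 6 + 4*A^-4 + A^-8; d^5 = -A^10 - 5*A^6 - 10*A^2 - 10*A^-2 - 5*A^-6 - A^-10.
  A^9 * (d^2) = A^13 + 2*A^9 + A^5
  A^7 * (7*d + 2*d^3) = -2*A^13 - 13*A^9 - 13*A^5 - 2*A
  A^5 * (12 + 24*d^2) = 24*A^9 + 60*A^5 + 24*A
  A^3 * (66*d + 18*d^3) = -18*A^9 - 120*A^5 - 120*A - 18*A^-3
  A^1 * (35 + 84*d^2 + 7*d^4) = 7*A^9 + 112*A^5 + 245*A + 112*A^-3 + 7*A^-7
  A^-1 * (73*d + 52*d^3 + d^5) = -A^9 - 57*A^5 - 239*A - 239*A^-3 - 57*A^-7 - A^-11
  A^-3 * (68*d^2 + 16*d^4) = 16*A^5 + 132*A + 232*A^-3 + 132*A^-7 + 16*A^-11
  A^-5 * (34*d^3 + 2*d^5) = -2*A^5 - 44*A - 122*A^-3 - 122*A^-7 - 44*A^-11 - 2*A^-15
  A^-7 * (9*d^4) = 9*A + 36*A^-3 + 54*A^-7 + 36*A^-11 + 9*A^-15
  A^-9 * (d^5) = -A - 5*A^-3 - 10*A^-7 - 10*A^-11 - 5*A^-15 - A^-19
Summing the groups: <K> = -A^13 + A^9 - 3*A^5 + 4*A - 4*A^-3 + 4*A^-7 - 3*A^-11 + 2*A^-15 - A^-19
Normalise by the writhe: (-A^3)^(-w) = (-A^3)^(-3) = -A^-9, so f(A) = -A^-9 * <K> = A^4 - 1 + 3*A^-4 - 4*A^-8 + 4*A^-12 - 4*A^-16 + 3*A^-20 - 2*A^-24 + A^-28.
Substitute A = t^(-1/4), i.e. A^e → t^(-e/4): V(t) = t^7 - 2*t^6 + 3*t^5 - 4*t^4 + 4*t^3 - 4*t^2 + 3*t - 1 + t^-1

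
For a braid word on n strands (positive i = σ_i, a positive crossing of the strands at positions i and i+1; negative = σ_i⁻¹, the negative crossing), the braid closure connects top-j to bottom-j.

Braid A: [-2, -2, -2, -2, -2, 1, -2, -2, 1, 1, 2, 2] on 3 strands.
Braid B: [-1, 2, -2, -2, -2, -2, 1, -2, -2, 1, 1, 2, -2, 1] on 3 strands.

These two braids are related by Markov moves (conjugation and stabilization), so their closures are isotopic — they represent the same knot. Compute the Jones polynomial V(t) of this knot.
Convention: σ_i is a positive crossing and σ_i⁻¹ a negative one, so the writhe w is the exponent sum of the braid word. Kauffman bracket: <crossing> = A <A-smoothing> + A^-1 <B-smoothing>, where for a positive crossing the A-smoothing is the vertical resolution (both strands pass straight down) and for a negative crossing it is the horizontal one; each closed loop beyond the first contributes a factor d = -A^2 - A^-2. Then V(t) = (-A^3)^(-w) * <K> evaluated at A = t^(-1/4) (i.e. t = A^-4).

Markov-equivalent braids have isotopic closures, hence identical knot invariants. Strip the Markov moves from each word to reach a common short braid β, then compute V(t) once on β.
Braid A: s2^-1 s2^-1 s2^-1 s2^-1 s2^-1 s1 s2^-1 s2^-1 s1 s1 s2 s2 on 3 strands reduces by inverse Markov moves (closure unchanged at each step):
  Deconjugate: the word is γ·β·γ⁻¹ with γ = s2^-1 s2^-1 (prefix) and γ⁻¹ = s2 s2 (suffix); strip both.
Reduced to β = s2^-1 s2^-1 s2^-1 s1 s2^-1 s2^-1 s1 s1 on 3 strands, 8 crossings.
Braid B: s1^-1 s2 s2^-1 s2^-1 s2^-1 s2^-1 s1 s2^-1 s2^-1 s1 s1 s2 s2^-1 s1 on 3 strands reduces by inverse Markov moves (closure unchanged at each step):
  Deconjugate: the word is γ·β·γ⁻¹ with γ = s1^-1 (prefix) and γ⁻¹ = s1 (suffix); strip both.
  Deconjugate: the word is γ·β·γ⁻¹ with γ = s2 s2^-1 (prefix) and γ⁻¹ = s2 s2^-1 (suffix); strip both.
Reduced to β = s2^-1 s2^-1 s2^-1 s1 s2^-1 s2^-1 s1 s1 on 3 strands, 8 crossings.
Both give the same β = s2^-1 s2^-1 s2^-1 s1 s2^-1 s2^-1 s1 s1 on 3 strands, so one state sum suffices:
Braid: s2^-1 s2^-1 s2^-1 s1 s2^-1 s2^-1 s1 s1 on 3 strands, 8 crossings.
Writhe w = (#positive) - (#negative) = 3 - 5 = -2.
State-sum expansion of <K>. There are 2^8 = 256 states.
Smooth each crossing (0=||, 1=⌣⌢); contribution A^(Σ sign_k(1-2s_k)) * d^(L-1).
Tabulate the states by total A-exponent and number of loops L (A-exp: L × count):
  A^8: L=6 ×1
  A^6: L=5 ×8
  A^4: L=4 ×27, L=6 ×1
  A^2: L=3 ×50, L=5 ×6
  A^0: L=2 ×53, L=4 ×17
  A^-2: L=1 ×27, L=3 ×28, L=5 ×1
  A^-4: L=2 ×24, L=4 ×4
  A^-6: L=3 ×8
  A^-8: L=4 ×1
Each group contributes A^e * Σ count * d^(L-1):
Powers of d = -A^2 - A^-2: d^2 = A^4 + 2 + A^-4; d^3 = -A^6 - 3*A^2 - 3*A^-2 - A^-6; d^4 = A^8 + 4*A^4 + 6 + 4*A^-4 + A^-8; d^5 = -A^10 - 5*A^6 - 10*A^2 - 10*A^-2 - 5*A^-6 - A^-10.
  A^8 * (d^5) = -A^18 - 5*A^14 - 10*A^10 - 10*A^6 - 5*A^2 - A^-2
  A^6 * (8*d^4) = 8*A^14 + 32*A^10 + 48*A^6 + 32*A^2 + 8*A^-2
  A^4 * (27*d^3 + d^5) = -A^14 - 32*A^10 - 91*A^6 - 91*A^2 - 32*A^-2 - A^-6
  A^2 * (50*d^2 + 6*d^4) = 6*A^10 + 74*A^6 + 136*A^2 + 74*A^-2 + 6*A^-6
  A^0 * (53*d + 17*d^3) = -17*A^6 - 104*A^2 - 104*A^-2 - 17*A^-6
  A^-2 * (27 + 28*d^2 + d^4) = A^6 + 32*A^2 + 89*A^-2 + 32*A^-6 + A^-10
  A^-4 * (24*d + 4*d^3) = -4*A^2 - 36*A^-2 - 36*A^-6 - 4*A^-10
  A^-6 * (8*d^2) = 8*A^-2 + 16*A^-6 + 8*A^-10
  A^-8 * (d^3) = -A^-2 - 3*A^-6 - 3*A^-10 - A^-14
Summing the groups: <K> = -A^18 + 2*A^14 - 4*A^10 + 5*A^6 - 4*A^2 + 5*A^-2 - 3*A^-6 + 2*A^-10 - A^-14
Normalise by the writhe: (-A^3)^(-w) = (-A^3)^(2) = A^6, so f(A) = A^6 * <K> = -A^24 + 2*A^20 - 4*A^16 + 5*A^12 - 4*A^8 + 5*A^4 - 3 + 2*A^-4 - A^-8.
Substitute A = t^(-1/4), i.e. A^e → t^(-e/4): V(t) = -t^2 + 2*t - 3 + 5*t^-1 - 4*t^-2 + 5*t^-3 - 4*t^-4 + 2*t^-5 - t^-6

Answer: -t^2 + 2*t - 3 + 5*t^-1 - 4*t^-2 + 5*t^-3 - 4*t^-4 + 2*t^-5 - t^-6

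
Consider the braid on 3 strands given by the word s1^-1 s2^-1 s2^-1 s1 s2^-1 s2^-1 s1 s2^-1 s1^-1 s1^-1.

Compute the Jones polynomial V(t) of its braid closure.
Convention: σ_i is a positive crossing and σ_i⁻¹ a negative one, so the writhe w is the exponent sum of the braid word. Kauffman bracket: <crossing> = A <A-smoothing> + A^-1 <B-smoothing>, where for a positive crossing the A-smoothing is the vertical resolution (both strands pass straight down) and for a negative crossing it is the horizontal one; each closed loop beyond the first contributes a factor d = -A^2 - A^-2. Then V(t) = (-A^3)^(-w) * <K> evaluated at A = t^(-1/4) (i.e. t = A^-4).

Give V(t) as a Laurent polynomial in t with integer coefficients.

Braid: s1^-1 s2^-1 s2^-1 s1 s2^-1 s2^-1 s1 s2^-1 s1^-1 s1^-1 on 3 strands, 10 crossings.
Writhe w = (#positive) - (#negative) = 2 - 8 = -6.
Computing the Kauffman bracket via state sum. There are 2^10 = 1024 states.
Smooth each crossing (0=||, 1=⌣⌢); contribution A^(Σ sign_k(1-2s_k)) * d^(L-1).
Tabulate the states by total A-exponent and number of loops L (A-exp: L × count):
  A^10: L=7 ×1
  A^8: L=6 ×10
  A^6: L=5 ×44, L=7 ×1
  A^4: L=4 ×110, L=6 ×10
  A^2: L=3 ×166, L=5 ×44
  A^0: L=2 ×144, L=4 ×106, L=6 ×2
  A^-2: L=1 ×57, L=3 ×140, L=5 ×13
  A^-4: L=2 ×91, L=4 ×28, L=6 ×1
  A^-6: L=1 ×16, L=3 ×26, L=5 ×3
  A^-8: L=2 ×7, L=4 ×3
  A^-10: L=3 ×1
Each group contributes A^e * Σ count * d^(L-1):
Powers of d = -A^2 - A^-2: d^2 = A^4 + 2 + A^-4; d^3 = -A^6 - 3*A^2 - 3*A^-2 - A^-6; d^4 = A^8 + 4*A^4 + 6 + 4*A^-4 + A^-8; d^5 = -A^10 - 5*A^6 - 10*A^2 - 10*A^-2 - 5*A^-6 - A^-10; d^6 = A^12 + 6*A^8 + 15*A^4 + 20 + 15*A^-4 + 6*A^-8 + A^-12.
  A^10 * (d^6) = A^22 + 6*A^18 + 15*A^14 + 20*A^10 + 15*A^6 + 6*A^2 + A^-2
  A^8 * (10*d^5) = -10*A^18 - 50*A^14 - 100*A^10 - 100*A^6 - 50*A^2 - 10*A^-2
  A^6 * (44*d^4 + d^6) = A^18 + 50*A^14 + 191*A^10 + 284*A^6 + 191*A^2 + 50*A^-2 + A^-6
  A^4 * (110*d^3 + 10*d^5) = -10*A^14 - 160*A^10 - 430*A^6 - 430*A^2 - 160*A^-2 - 10*A^-6
  A^2 * (166*d^2 + 44*d^4) = 44*A^10 + 342*A^6 + 596*A^2 + 342*A^-2 + 44*A^-6
  A^0 * (144*d + 106*d^3 + 2*d^5) = -2*A^10 - 116*A^6 - 482*A^2 - 482*A^-2 - 116*A^-6 - 2*A^-10
  A^-2 * (57 + 140*d^2 + 13*d^4) = 13*A^6 + 192*A^2 + 415*A^-2 + 192*A^-6 + 13*A^-10
  A^-4 * (91*d + 28*d^3 + d^5) = -A^6 - 33*A^2 - 185*A^-2 - 185*A^-6 - 33*A^-10 - A^-14
  A^-6 * (16 + 26*d^2 + 3*d^4) = 3*A^2 + 38*A^-2 + 86*A^-6 + 38*A^-10 + 3*A^-14
  A^-8 * (7*d + 3*d^3) = -3*A^-2 - 16*A^-6 - 16*A^-10 - 3*A^-14
  A^-10 * (d^2) = A^-6 + 2*A^-10 + A^-14
Summing the groups: <K> = A^22 - 3*A^18 + 5*A^14 - 7*A^10 + 7*A^6 - 7*A^2 + 6*A^-2 - 3*A^-6 + 2*A^-10
Normalise by the writhe: (-A^3)^(-w) = (-A^3)^(6) = A^18, so f(A) = A^18 * <K> = A^40 - 3*A^36 + 5*A^32 - 7*A^28 + 7*A^24 - 7*A^20 + 6*A^16 - 3*A^12 + 2*A^8.
Substitute A = t^(-1/4), i.e. A^e → t^(-e/4): V(t) = 2*t^-2 - 3*t^-3 + 6*t^-4 - 7*t^-5 + 7*t^-6 - 7*t^-7 + 5*t^-8 - 3*t^-9 + t^-10

Answer: 2*t^-2 - 3*t^-3 + 6*t^-4 - 7*t^-5 + 7*t^-6 - 7*t^-7 + 5*t^-8 - 3*t^-9 + t^-10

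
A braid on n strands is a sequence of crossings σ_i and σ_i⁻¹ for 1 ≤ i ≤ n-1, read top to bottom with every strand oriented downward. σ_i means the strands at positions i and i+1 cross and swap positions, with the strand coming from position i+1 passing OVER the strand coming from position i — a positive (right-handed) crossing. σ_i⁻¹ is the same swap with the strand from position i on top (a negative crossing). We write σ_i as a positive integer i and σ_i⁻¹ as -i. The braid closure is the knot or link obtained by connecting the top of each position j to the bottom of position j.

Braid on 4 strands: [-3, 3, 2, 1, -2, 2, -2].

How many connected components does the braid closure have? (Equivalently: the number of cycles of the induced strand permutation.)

Track the strand permutation on 4 strands, starting from identity.
  step 1: s3^-1 swaps positions 3,4 -> [1 2 4 3]
  step 2: s3 swaps positions 3,4 -> [1 2 3 4]
  step 3: s2 swaps positions 2,3 -> [1 3 2 4]
  step 4: s1 swaps positions 1,2 -> [3 1 2 4]
  step 5: s2^-1 swaps positions 2,3 -> [3 2 1 4]
  step 6: s2 swaps positions 2,3 -> [3 1 2 4]
  step 7: s2^-1 swaps positions 2,3 -> [3 2 1 4]
Final permutation (position -> original strand): [3 2 1 4]
Closure components = cycle count of this permutation = 3.

Answer: 3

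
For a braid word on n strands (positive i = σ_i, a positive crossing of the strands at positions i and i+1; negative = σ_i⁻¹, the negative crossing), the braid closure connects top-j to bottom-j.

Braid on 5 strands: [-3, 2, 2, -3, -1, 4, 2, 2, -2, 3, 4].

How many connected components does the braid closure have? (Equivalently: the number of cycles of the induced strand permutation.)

Track the strand permutation on 5 strands, starting from identity.
  step 1: s3^-1 swaps positions 3,4 -> [1 2 4 3 5]
  step 2: s2 swaps positions 2,3 -> [1 4 2 3 5]
  step 3: s2 swaps positions 2,3 -> [1 2 4 3 5]
  step 4: s3^-1 swaps positions 3,4 -> [1 2 3 4 5]
  step 5: s1^-1 swaps positions 1,2 -> [2 1 3 4 5]
  step 6: s4 swaps positions 4,5 -> [2 1 3 5 4]
  step 7: s2 swaps positions 2,3 -> [2 3 1 5 4]
  step 8: s2 swaps positions 2,3 -> [2 1 3 5 4]
  step 9: s2^-1 swaps positions 2,3 -> [2 3 1 5 4]
  step 10: s3 swaps positions 3,4 -> [2 3 5 1 4]
  step 11: s4 swaps positions 4,5 -> [2 3 5 4 1]
Final permutation (position -> original strand): [2 3 5 4 1]
Closure components = cycle count of this permutation = 2.

Answer: 2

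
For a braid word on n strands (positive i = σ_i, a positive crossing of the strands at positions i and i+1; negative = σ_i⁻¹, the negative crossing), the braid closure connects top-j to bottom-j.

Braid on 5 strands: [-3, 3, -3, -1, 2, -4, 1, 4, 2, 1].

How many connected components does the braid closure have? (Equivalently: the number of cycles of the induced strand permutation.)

Track the strand permutation on 5 strands, starting from identity.
  step 1: s3^-1 swaps positions 3,4 -> [1 2 4 3 5]
  step 2: s3 swaps positions 3,4 -> [1 2 3 4 5]
  step 3: s3^-1 swaps positions 3,4 -> [1 2 4 3 5]
  step 4: s1^-1 swaps positions 1,2 -> [2 1 4 3 5]
  step 5: s2 swaps positions 2,3 -> [2 4 1 3 5]
  step 6: s4^-1 swaps positions 4,5 -> [2 4 1 5 3]
  step 7: s1 swaps positions 1,2 -> [4 2 1 5 3]
  step 8: s4 swaps positions 4,5 -> [4 2 1 3 5]
  step 9: s2 swaps positions 2,3 -> [4 1 2 3 5]
  step 10: s1 swaps positions 1,2 -> [1 4 2 3 5]
Final permutation (position -> original strand): [1 4 2 3 5]
Closure components = cycle count of this permutation = 3.

Answer: 3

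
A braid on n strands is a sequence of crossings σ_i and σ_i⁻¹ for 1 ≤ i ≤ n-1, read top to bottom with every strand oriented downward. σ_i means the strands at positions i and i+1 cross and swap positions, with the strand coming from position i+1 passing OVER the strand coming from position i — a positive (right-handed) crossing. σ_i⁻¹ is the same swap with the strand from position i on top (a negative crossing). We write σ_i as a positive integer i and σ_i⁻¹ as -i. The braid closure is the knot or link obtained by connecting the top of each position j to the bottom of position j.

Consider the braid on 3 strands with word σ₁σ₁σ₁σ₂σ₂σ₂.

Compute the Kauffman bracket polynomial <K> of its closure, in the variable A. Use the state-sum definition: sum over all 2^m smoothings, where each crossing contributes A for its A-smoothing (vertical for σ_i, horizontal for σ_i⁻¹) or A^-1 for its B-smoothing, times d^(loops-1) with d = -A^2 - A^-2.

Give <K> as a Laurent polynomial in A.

A^10 + 2*A^2 - 2*A^-2 + A^-6 - 2*A^-10 + A^-14

Derivation:
Braid: s1 s1 s1 s2 s2 s2 on 3 strands, 6 crossings.
Writhe w = (#positive) - (#negative) = 6 - 0 = 6.
State-sum expansion of <K>. There are 2^6 = 64 states.
Each crossing splits two ways (0=vertical, 1=horizontal). The state's weight is A^(#A-smoothings - #B-smoothings) * d^(loops - 1).
Tabulate the states by total A-exponent and number of loops L (A-exp: L × count):
  A^6: L=3 ×1
  A^4: L=2 ×6
  A^2: L=1 ×9, L=3 ×6
  A^0: L=2 ×18, L=4 ×2
  A^-2: L=3 ×15
  A^-4: L=4 ×6
  A^-6: L=5 ×1
Each group contributes A^e * Σ count * d^(L-1):
Powers of d = -A^2 - A^-2: d^2 = A^4 + 2 + A^-4; d^3 = -A^6 - 3*A^2 - 3*A^-2 - A^-6; d^4 = A^8 + 4*A^4 + 6 + 4*A^-4 + A^-8.
  A^6 * (d^2) = A^10 + 2*A^6 + A^2
  A^4 * (6*d) = -6*A^6 - 6*A^2
  A^2 * (9 + 6*d^2) = 6*A^6 + 21*A^2 + 6*A^-2
  A^0 * (18*d + 2*d^3) = -2*A^6 - 24*A^2 - 24*A^-2 - 2*A^-6
  A^-2 * (15*d^2) = 15*A^2 + 30*A^-2 + 15*A^-6
  A^-4 * (6*d^3) = -6*A^2 - 18*A^-2 - 18*A^-6 - 6*A^-10
  A^-6 * (d^4) = A^2 + 4*A^-2 + 6*A^-6 + 4*A^-10 + A^-14
Summing the groups: <K> = A^10 + 2*A^2 - 2*A^-2 + A^-6 - 2*A^-10 + A^-14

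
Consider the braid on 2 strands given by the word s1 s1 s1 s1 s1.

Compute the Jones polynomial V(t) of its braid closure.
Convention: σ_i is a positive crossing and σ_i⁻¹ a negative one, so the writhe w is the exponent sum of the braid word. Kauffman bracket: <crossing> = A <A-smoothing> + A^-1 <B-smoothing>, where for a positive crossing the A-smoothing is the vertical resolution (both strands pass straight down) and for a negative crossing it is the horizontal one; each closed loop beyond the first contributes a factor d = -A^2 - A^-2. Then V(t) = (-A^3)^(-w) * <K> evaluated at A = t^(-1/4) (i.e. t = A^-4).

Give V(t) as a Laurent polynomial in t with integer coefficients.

-t^7 + t^6 - t^5 + t^4 + t^2

Derivation:
Braid: s1 s1 s1 s1 s1 on 2 strands, 5 crossings.
Writhe w = (#positive) - (#negative) = 5 - 0 = 5.
Computing the Kauffman bracket via state sum. There are 2^5 = 32 states.
For each crossing: s=0 is the vertical smoothing, s=1 horizontal. Crossing k contributes A^(sign_k * (1 - 2*s_k)); loop factor d = -A^2 - A^-2.
  state 00000: A-exp=+5, loops=2, term = A^5 * d^1
  state 00001: A-exp=+3, loops=1, term = A^3 * d^0
  state 00010: A-exp=+3, loops=1, term = A^3 * d^0
  state 00011: A-exp=+1, loops=2, term = A^1 * d^1
  state 00100: A-exp=+3, loops=1, term = A^3 * d^0
  state 00101: A-exp=+1, loops=2, term = A^1 * d^1
  state 00110: A-exp=+1, loops=2, term = A^1 * d^1
  state 00111: A-exp=-1, loops=3, term = A^-1 * d^2
  state 01000: A-exp=+3, loops=1, term = A^3 * d^0
  state 01001: A-exp=+1, loops=2, term = A^1 * d^1
  state 01010: A-exp=+1, loops=2, term = A^1 * d^1
  state 01011: A-exp=-1, loops=3, term = A^-1 * d^2
  state 01100: A-exp=+1, loops=2, term = A^1 * d^1
  state 01101: A-exp=-1, loops=3, term = A^-1 * d^2
  state 01110: A-exp=-1, loops=3, term = A^-1 * d^2
  state 01111: A-exp=-3, loops=4, term = A^-3 * d^3
  state 10000: A-exp=+3, loops=1, term = A^3 * d^0
  state 10001: A-exp=+1, loops=2, term = A^1 * d^1
  state 10010: A-exp=+1, loops=2, term = A^1 * d^1
  state 10011: A-exp=-1, loops=3, term = A^-1 * d^2
  state 10100: A-exp=+1, loops=2, term = A^1 * d^1
  state 10101: A-exp=-1, loops=3, term = A^-1 * d^2
  state 10110: A-exp=-1, loops=3, term = A^-1 * d^2
  state 10111: A-exp=-3, loops=4, term = A^-3 * d^3
  state 11000: A-exp=+1, loops=2, term = A^1 * d^1
  state 11001: A-exp=-1, loops=3, term = A^-1 * d^2
  state 11010: A-exp=-1, loops=3, term = A^-1 * d^2
  state 11011: A-exp=-3, loops=4, term = A^-3 * d^3
  state 11100: A-exp=-1, loops=3, term = A^-1 * d^2
  state 11101: A-exp=-3, loops=4, term = A^-3 * d^3
  state 11110: A-exp=-3, loops=4, term = A^-3 * d^3
  state 11111: A-exp=-5, loops=5, term = A^-5 * d^4
Collect the terms by A-exponent (count of states per loop number):
Powers of d = -A^2 - A^-2: d^2 = A^4 + 2 + A^-4; d^3 = -A^6 - 3*A^2 - 3*A^-2 - A^-6; d^4 = A^8 + 4*A^4 + 6 + 4*A^-4 + A^-8.
  A^5 * (d) = -A^7 - A^3
  A^3 * (5) = 5*A^3
  A^1 * (10*d) = -10*A^3 - 10*A^-1
  A^-1 * (10*d^2) = 10*A^3 + 20*A^-1 + 10*A^-5
  A^-3 * (5*d^3) = -5*A^3 - 15*A^-1 - 15*A^-5 - 5*A^-9
  A^-5 * (d^4) = A^3 + 4*A^-1 + 6*A^-5 + 4*A^-9 + A^-13
Summing the groups: <K> = -A^7 - A^-1 + A^-5 - A^-9 + A^-13
Normalise by the writhe: (-A^3)^(-w) = (-A^3)^(-5) = -A^-15, so f(A) = -A^-15 * <K> = A^-8 + A^-16 - A^-20 + A^-24 - A^-28.
Substitute A = t^(-1/4), i.e. A^e → t^(-e/4): V(t) = -t^7 + t^6 - t^5 + t^4 + t^2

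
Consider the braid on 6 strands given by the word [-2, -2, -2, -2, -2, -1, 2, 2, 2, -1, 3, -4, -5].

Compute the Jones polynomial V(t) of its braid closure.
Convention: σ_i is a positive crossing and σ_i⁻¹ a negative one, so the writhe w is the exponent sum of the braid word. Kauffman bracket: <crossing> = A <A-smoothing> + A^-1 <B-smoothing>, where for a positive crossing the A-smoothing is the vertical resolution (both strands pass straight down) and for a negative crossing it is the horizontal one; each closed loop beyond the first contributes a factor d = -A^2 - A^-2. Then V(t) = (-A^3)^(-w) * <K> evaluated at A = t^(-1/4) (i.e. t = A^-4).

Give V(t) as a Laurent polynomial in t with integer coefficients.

-1 + 2*t^-1 - 2*t^-2 + 4*t^-3 - 3*t^-4 + 3*t^-5 - 2*t^-6 + t^-7 - t^-8

Derivation:
The presented braid s2^-1 s2^-1 s2^-1 s2^-1 s2^-1 s1^-1 s2 s2 s2 s1^-1 s3 s4^-1 s5^-1 on 6 strands reduces by inverse Markov moves (closure unchanged at each step):
  Destabilize: the word has the form β·s5^-1 where s5^-1 occurs only as the final letter (β ∈ B_5); drop it and the last strand → 5 strands.
  Destabilize: the word has the form β·s4^-1 where s4^-1 occurs only as the final letter (β ∈ B_4); drop it and the last strand → 4 strands.
  Destabilize: the word has the form β·s3 where s3 occurs only as the final letter (β ∈ B_3); drop it and the last strand → 3 strands.
Reduced to β = s2^-1 s2^-1 s2^-1 s2^-1 s2^-1 s1^-1 s2 s2 s2 s1^-1 on 3 strands, 10 crossings.
Compute on β:
Braid: s2^-1 s2^-1 s2^-1 s2^-1 s2^-1 s1^-1 s2 s2 s2 s1^-1 on 3 strands, 10 crossings.
Writhe w = (#positive) - (#negative) = 3 - 7 = -4.
Enumerate smoothing states for the bracket polynomial. There are 2^10 = 1024 states.
Smooth each crossing (0=||, 1=⌣⌢); contribution A^(Σ sign_k(1-2s_k)) * d^(L-1).
Tabulate the states by total A-exponent and number of loops L (A-exp: L × count):
  A^10: L=6 ×1
  A^8: L=5 ×10
  A^6: L=4 ×35, L=6 ×10
  A^4: L=3 ×60, L=5 ×50, L=7 ×10
  A^2: L=2 ×55, L=4 ×100, L=6 ×50, L=8 ×5
  A^0: L=1 ×25, L=3 ×101, L=5 ×100, L=7 ×25, L=9 ×1
  A^-2: L=2 ×55, L=4 ×100, L=6 ×50, L=8 ×5
  A^-4: L=1 ×6, L=3 ×54, L=5 ×50, L=7 ×10
  A^-6: L=2 ×9, L=4 ×26, L=6 ×10
  A^-8: L=3 ×5, L=5 ×5
  A^-10: L=4 ×1
Each group contributes A^e * Σ count * d^(L-1):
Powers of d = -A^2 - A^-2: d^2 = A^4 + 2 + A^-4; d^3 = -A^6 - 3*A^2 - 3*A^-2 - A^-6; d^4 = A^8 + 4*A^4 + 6 + 4*A^-4 + A^-8; d^5 = -A^10 - 5*A^6 - 10*A^2 - 10*A^-2 - 5*A^-6 - A^-10; d^6 = A^12 + 6*A^8 + 15*A^4 + 20 + 15*A^-4 + 6*A^-8 + A^-12; d^7 = -A^14 - 7*A^10 - 21*A^6 - 35*A^2 - 35*A^-2 - 21*A^-6 - 7*A^-10 - A^-14; d^8 = A^16 + 8*A^12 + 28*A^8 + 56*A^4 + 70 + 56*A^-4 + 28*A^-8 + 8*A^-12 + A^-16.
  A^10 * (d^5) = -A^20 - 5*A^16 - 10*A^12 - 10*A^8 - 5*A^4 - 1
  A^8 * (10*d^4) = 10*A^16 + 40*A^12 + 60*A^8 + 40*A^4 + 10
  A^6 * (35*d^3 + 10*d^5) = -10*A^16 - 85*A^12 - 205*A^8 - 205*A^4 - 85 - 10*A^-4
  A^4 * (60*d^2 + 50*d^4 + 10*d^6) = 10*A^16 + 110*A^12 + 410*A^8 + 620*A^4 + 410 + 110*A^-4 + 10*A^-8
  A^2 * (55*d + 100*d^3 + 50*d^5 + 5*d^7) = -5*A^16 - 85*A^12 - 455*A^8 - 1030*A^4 - 1030 - 455*A^-4 - 85*A^-8 - 5*A^-12
  A^0 * (25 + 101*d^2 + 100*d^4 + 25*d^6 + d^8) = A^16 + 33*A^12 + 278*A^8 + 932*A^4 + 1397 + 932*A^-4 + 278*A^-8 + 33*A^-12 + A^-16
  A^-2 * (55*d + 100*d^3 + 50*d^5 + 5*d^7) = -5*A^12 - 85*A^8 - 455*A^4 - 1030 - 1030*A^-4 - 455*A^-8 - 85*A^-12 - 5*A^-16
  A^-4 * (6 + 54*d^2 + 50*d^4 + 10*d^6) = 10*A^8 + 110*A^4 + 404 + 614*A^-4 + 404*A^-8 + 110*A^-12 + 10*A^-16
  A^-6 * (9*d + 26*d^3 + 10*d^5) = -10*A^4 - 76 - 187*A^-4 - 187*A^-8 - 76*A^-12 - 10*A^-16
  A^-8 * (5*d^2 + 5*d^4) = 5 + 25*A^-4 + 40*A^-8 + 25*A^-12 + 5*A^-16
  A^-10 * (d^3) = -A^-4 - 3*A^-8 - 3*A^-12 - A^-16
Summing the groups: <K> = -A^20 + A^16 - 2*A^12 + 3*A^8 - 3*A^4 + 4 - 2*A^-4 + 2*A^-8 - A^-12
Normalise by the writhe: (-A^3)^(-w) = (-A^3)^(4) = A^12, so f(A) = A^12 * <K> = -A^32 + A^28 - 2*A^24 + 3*A^20 - 3*A^16 + 4*A^12 - 2*A^8 + 2*A^4 - 1.
Substitute A = t^(-1/4), i.e. A^e → t^(-e/4): V(t) = -1 + 2*t^-1 - 2*t^-2 + 4*t^-3 - 3*t^-4 + 3*t^-5 - 2*t^-6 + t^-7 - t^-8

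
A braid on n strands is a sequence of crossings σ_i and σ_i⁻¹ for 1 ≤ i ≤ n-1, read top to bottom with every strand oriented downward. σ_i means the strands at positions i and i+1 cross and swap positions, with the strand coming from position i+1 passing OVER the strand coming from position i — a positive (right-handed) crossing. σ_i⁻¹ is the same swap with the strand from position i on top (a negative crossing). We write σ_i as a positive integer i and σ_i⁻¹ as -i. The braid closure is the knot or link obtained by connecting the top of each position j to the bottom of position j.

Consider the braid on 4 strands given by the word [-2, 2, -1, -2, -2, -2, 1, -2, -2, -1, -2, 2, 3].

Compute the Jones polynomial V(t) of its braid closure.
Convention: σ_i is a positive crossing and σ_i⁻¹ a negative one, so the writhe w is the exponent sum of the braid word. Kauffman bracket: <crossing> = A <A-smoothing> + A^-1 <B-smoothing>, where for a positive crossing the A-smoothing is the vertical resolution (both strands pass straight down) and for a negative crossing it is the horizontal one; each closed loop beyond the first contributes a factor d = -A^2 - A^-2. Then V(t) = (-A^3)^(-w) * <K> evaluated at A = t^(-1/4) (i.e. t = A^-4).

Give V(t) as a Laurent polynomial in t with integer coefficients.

The presented braid s2^-1 s2 s1^-1 s2^-1 s2^-1 s2^-1 s1 s2^-1 s2^-1 s1^-1 s2^-1 s2 s3 on 4 strands reduces by inverse Markov moves (closure unchanged at each step):
  Destabilize: the word has the form β·s3 where s3 occurs only as the final letter (β ∈ B_3); drop it and the last strand → 3 strands.
  Deconjugate: the word is γ·β·γ⁻¹ with γ = s2^-1 s2 (prefix) and γ⁻¹ = s2^-1 s2 (suffix); strip both.
Reduced to β = s1^-1 s2^-1 s2^-1 s2^-1 s1 s2^-1 s2^-1 s1^-1 on 3 strands, 8 crossings.
Compute on β:
Braid: s1^-1 s2^-1 s2^-1 s2^-1 s1 s2^-1 s2^-1 s1^-1 on 3 strands, 8 crossings.
Writhe w = (#positive) - (#negative) = 1 - 7 = -6.
State-sum expansion of <K>. There are 2^8 = 256 states.
For each crossing: s=0 is the vertical smoothing, s=1 horizontal. Crossing k contributes A^(sign_k * (1 - 2*s_k)); loop factor d = -A^2 - A^-2.
Tabulate the states by total A-exponent and number of loops L (A-exp: L × count):
  A^8: L=6 ×1
  A^6: L=5 ×8
  A^4: L=4 ×27, L=6 ×1
  A^2: L=3 ×49, L=5 ×7
  A^0: L=2 ×49, L=4 ×21
  A^-2: L=1 ×22, L=3 ×34
  A^-4: L=2 ×27, L=4 ×1
  A^-6: L=1 ×5, L=3 ×3
  A^-8: L=2 ×1
Each group contributes A^e * Σ count * d^(L-1):
Powers of d = -A^2 - A^-2: d^2 = A^4 + 2 + A^-4; d^3 = -A^6 - 3*A^2 - 3*A^-2 - A^-6; d^4 = A^8 + 4*A^4 + 6 + 4*A^-4 + A^-8; d^5 = -A^10 - 5*A^6 - 10*A^2 - 10*A^-2 - 5*A^-6 - A^-10.
  A^8 * (d^5) = -A^18 - 5*A^14 - 10*A^10 - 10*A^6 - 5*A^2 - A^-2
  A^6 * (8*d^4) = 8*A^14 + 32*A^10 + 48*A^6 + 32*A^2 + 8*A^-2
  A^4 * (27*d^3 + d^5) = -A^14 - 32*A^10 - 91*A^6 - 91*A^2 - 32*A^-2 - A^-6
  A^2 * (49*d^2 + 7*d^4) = 7*A^10 + 77*A^6 + 140*A^2 + 77*A^-2 + 7*A^-6
  A^0 * (49*d + 21*d^3) = -21*A^6 - 112*A^2 - 112*A^-2 - 21*A^-6
  A^-2 * (22 + 34*d^2) = 34*A^2 + 90*A^-2 + 34*A^-6
  A^-4 * (27*d + d^3) = -A^2 - 30*A^-2 - 30*A^-6 - A^-10
  A^-6 * (5 + 3*d^2) = 3*A^-2 + 11*A^-6 + 3*A^-10
  A^-8 * (d) = -A^-6 - A^-10
Summing the groups: <K> = -A^18 + 2*A^14 - 3*A^10 + 3*A^6 - 3*A^2 + 3*A^-2 - A^-6 + A^-10
Normalise by the writhe: (-A^3)^(-w) = (-A^3)^(6) = A^18, so f(A) = A^18 * <K> = -A^36 + 2*A^32 - 3*A^28 + 3*A^24 - 3*A^20 + 3*A^16 - A^12 + A^8.
Substitute A = t^(-1/4), i.e. A^e → t^(-e/4): V(t) = t^-2 - t^-3 + 3*t^-4 - 3*t^-5 + 3*t^-6 - 3*t^-7 + 2*t^-8 - t^-9

Answer: t^-2 - t^-3 + 3*t^-4 - 3*t^-5 + 3*t^-6 - 3*t^-7 + 2*t^-8 - t^-9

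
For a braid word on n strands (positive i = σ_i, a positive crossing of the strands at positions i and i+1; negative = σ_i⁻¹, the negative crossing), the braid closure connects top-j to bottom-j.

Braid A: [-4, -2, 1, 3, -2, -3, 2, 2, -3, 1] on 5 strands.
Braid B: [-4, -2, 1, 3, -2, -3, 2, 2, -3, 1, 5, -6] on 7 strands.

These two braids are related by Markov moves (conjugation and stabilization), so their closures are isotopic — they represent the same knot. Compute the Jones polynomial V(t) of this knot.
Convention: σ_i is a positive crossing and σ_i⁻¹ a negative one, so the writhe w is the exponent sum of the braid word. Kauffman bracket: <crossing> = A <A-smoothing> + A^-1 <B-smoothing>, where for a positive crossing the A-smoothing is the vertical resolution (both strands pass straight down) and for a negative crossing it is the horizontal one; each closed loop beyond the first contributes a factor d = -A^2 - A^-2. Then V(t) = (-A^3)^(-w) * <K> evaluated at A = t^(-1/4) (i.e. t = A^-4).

Markov-equivalent braids have isotopic closures, hence identical knot invariants. Strip the Markov moves from each word to reach a common short braid β, then compute V(t) once on β.
Braid A: s4^-1 s2^-1 s1 s3 s2^-1 s3^-1 s2 s2 s3^-1 s1 on 5 strands has no conjugating prefix/suffix or stabilization to strip; take β = s4^-1 s2^-1 s1 s3 s2^-1 s3^-1 s2 s2 s3^-1 s1.
Braid B: s4^-1 s2^-1 s1 s3 s2^-1 s3^-1 s2 s2 s3^-1 s1 s5 s6^-1 on 7 strands reduces by inverse Markov moves (closure unchanged at each step):
  Destabilize: the word has the form β·s6^-1 where s6^-1 occurs only as the final letter (β ∈ B_6); drop it and the last strand → 6 strands.
  Destabilize: the word has the form β·s5 where s5 occurs only as the final letter (β ∈ B_5); drop it and the last strand → 5 strands.
Reduced to β = s4^-1 s2^-1 s1 s3 s2^-1 s3^-1 s2 s2 s3^-1 s1 on 5 strands, 10 crossings.
Both give the same β = s4^-1 s2^-1 s1 s3 s2^-1 s3^-1 s2 s2 s3^-1 s1 on 5 strands, so one state sum suffices:
Braid: s4^-1 s2^-1 s1 s3 s2^-1 s3^-1 s2 s2 s3^-1 s1 on 5 strands, 10 crossings.
Writhe w = (#positive) - (#negative) = 5 - 5 = 0.
State-sum expansion of <K>. There are 2^10 = 1024 states.
Smooth each crossing (0=||, 1=⌣⌢); contribution A^(Σ sign_k(1-2s_k)) * d^(L-1).
Tabulate the states by total A-exponent and number of loops L (A-exp: L × count):
  A^10: L=4 ×1
  A^8: L=3 ×9, L=5 ×1
  A^6: L=2 ×27, L=4 ×18
  A^4: L=1 ×28, L=3 ×78, L=5 ×14
  A^2: L=2 ×116, L=4 ×88, L=6 ×6
  A^0: L=1 ×27, L=3 ×178, L=5 ×46, L=7 ×1
  A^-2: L=2 ×78, L=4 ×123, L=6 ×9
  A^-4: L=1 ×6, L=3 ×78, L=5 ×36
  A^-6: L=2 ×11, L=4 ×31, L=6 ×3
  A^-8: L=3 ×6, L=5 ×4
  A^-10: L=4 ×1
Each group contributes A^e * Σ count * d^(L-1):
Powers of d = -A^2 - A^-2: d^2 = A^4 + 2 + A^-4; d^3 = -A^6 - 3*A^2 - 3*A^-2 - A^-6; d^4 = A^8 + 4*A^4 + 6 + 4*A^-4 + A^-8; d^5 = -A^10 - 5*A^6 - 10*A^2 - 10*A^-2 - 5*A^-6 - A^-10; d^6 = A^12 + 6*A^8 + 15*A^4 + 20 + 15*A^-4 + 6*A^-8 + A^-12.
  A^10 * (d^3) = -A^16 - 3*A^12 - 3*A^8 - A^4
  A^8 * (9*d^2 + d^4) = A^16 + 13*A^12 + 24*A^8 + 13*A^4 + 1
  A^6 * (27*d + 18*d^3) = -18*A^12 - 81*A^8 - 81*A^4 - 18
  A^4 * (28 + 78*d^2 + 14*d^4) = 14*A^12 + 134*A^8 + 268*A^4 + 134 + 14*A^-4
  A^2 * (116*d + 88*d^3 + 6*d^5) = -6*A^12 - 118*A^8 - 440*A^4 - 440 - 118*A^-4 - 6*A^-8
  A^0 * (27 + 178*d^2 + 46*d^4 + d^6) = A^12 + 52*A^8 + 377*A^4 + 679 + 377*A^-4 + 52*A^-8 + A^-12
  A^-2 * (78*d + 123*d^3 + 9*d^5) = -9*A^8 - 168*A^4 - 537 - 537*A^-4 - 168*A^-8 - 9*A^-12
  A^-4 * (6 + 78*d^2 + 36*d^4) = 36*A^4 + 222 + 378*A^-4 + 222*A^-8 + 36*A^-12
  A^-6 * (11*d + 31*d^3 + 3*d^5) = -3*A^4 - 46 - 134*A^-4 - 134*A^-8 - 46*A^-12 - 3*A^-16
  A^-8 * (6*d^2 + 4*d^4) = 4 + 22*A^-4 + 36*A^-8 + 22*A^-12 + 4*A^-16
  A^-10 * (d^3) = -A^-4 - 3*A^-8 - 3*A^-12 - A^-16
Summing the groups: <K> = A^12 - A^8 + A^4 - 1 + A^-4 - A^-8 + A^-12
Normalise by the writhe: (-A^3)^(-w) = (-A^3)^(0) = 1, so f(A) = 1 * <K> = A^12 - A^8 + A^4 - 1 + A^-4 - A^-8 + A^-12.
Substitute A = t^(-1/4), i.e. A^e → t^(-e/4): V(t) = t^3 - t^2 + t - 1 + t^-1 - t^-2 + t^-3

Answer: t^3 - t^2 + t - 1 + t^-1 - t^-2 + t^-3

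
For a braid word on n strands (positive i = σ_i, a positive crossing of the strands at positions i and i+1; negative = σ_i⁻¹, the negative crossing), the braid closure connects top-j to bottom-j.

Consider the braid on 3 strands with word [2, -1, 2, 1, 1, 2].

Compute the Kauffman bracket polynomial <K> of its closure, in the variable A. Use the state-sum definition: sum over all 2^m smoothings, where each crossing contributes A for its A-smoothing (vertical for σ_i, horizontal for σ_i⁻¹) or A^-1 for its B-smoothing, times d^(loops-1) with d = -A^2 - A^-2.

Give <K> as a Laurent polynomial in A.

A^8 - A^4 + 2 - A^-4 + A^-8 - A^-12

Derivation:
Braid: s2 s1^-1 s2 s1 s1 s2 on 3 strands, 6 crossings.
Writhe w = (#positive) - (#negative) = 5 - 1 = 4.
State-sum expansion of <K>. There are 2^6 = 64 states.
Each crossing splits two ways (0=vertical, 1=horizontal). The state's weight is A^(#A-smoothings - #B-smoothings) * d^(loops - 1).
Tabulate the states by total A-exponent and number of loops L (A-exp: L × count):
  A^6: L=2 ×1
  A^4: L=1 ×3, L=3 ×3
  A^2: L=2 ×14, L=4 ×1
  A^0: L=1 ×10, L=3 ×10
  A^-2: L=2 ×13, L=4 ×2
  A^-4: L=3 ×6
  A^-6: L=4 ×1
Each group contributes A^e * Σ count * d^(L-1):
Powers of d = -A^2 - A^-2: d^2 = A^4 + 2 + A^-4; d^3 = -A^6 - 3*A^2 - 3*A^-2 - A^-6.
  A^6 * (d) = -A^8 - A^4
  A^4 * (3 + 3*d^2) = 3*A^8 + 9*A^4 + 3
  A^2 * (14*d + d^3) = -A^8 - 17*A^4 - 17 - A^-4
  A^0 * (10 + 10*d^2) = 10*A^4 + 30 + 10*A^-4
  A^-2 * (13*d + 2*d^3) = -2*A^4 - 19 - 19*A^-4 - 2*A^-8
  A^-4 * (6*d^2) = 6 + 12*A^-4 + 6*A^-8
  A^-6 * (d^3) = -1 - 3*A^-4 - 3*A^-8 - A^-12
Summing the groups: <K> = A^8 - A^4 + 2 - A^-4 + A^-8 - A^-12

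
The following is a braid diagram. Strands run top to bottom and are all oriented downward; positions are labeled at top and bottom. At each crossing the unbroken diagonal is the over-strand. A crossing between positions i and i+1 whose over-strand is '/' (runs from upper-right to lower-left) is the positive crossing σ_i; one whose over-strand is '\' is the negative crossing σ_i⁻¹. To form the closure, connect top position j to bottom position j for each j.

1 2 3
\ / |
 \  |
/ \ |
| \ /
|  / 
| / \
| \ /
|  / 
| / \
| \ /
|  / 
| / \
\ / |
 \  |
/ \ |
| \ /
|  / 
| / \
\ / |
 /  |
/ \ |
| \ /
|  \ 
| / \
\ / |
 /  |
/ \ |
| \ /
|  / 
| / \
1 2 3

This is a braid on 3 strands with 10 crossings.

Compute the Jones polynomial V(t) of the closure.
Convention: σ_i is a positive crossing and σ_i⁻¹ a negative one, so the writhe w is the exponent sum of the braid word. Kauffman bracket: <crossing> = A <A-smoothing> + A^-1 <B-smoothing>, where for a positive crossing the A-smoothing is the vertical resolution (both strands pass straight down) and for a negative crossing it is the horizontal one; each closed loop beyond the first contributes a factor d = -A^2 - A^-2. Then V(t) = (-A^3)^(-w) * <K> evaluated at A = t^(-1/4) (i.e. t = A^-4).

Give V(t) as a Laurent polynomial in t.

-t^8 + t^7 - 2*t^6 + 3*t^5 - 3*t^4 + 4*t^3 - 2*t^2 + 2*t - 1

Derivation:
Reading the diagram top to bottom ('/'-over between positions i,i+1 = s_i, '\'-over = s_i^-1): braid word = s1^-1 s2 s2 s2 s1^-1 s2 s1 s2^-1 s1 s2.
Braid: s1^-1 s2 s2 s2 s1^-1 s2 s1 s2^-1 s1 s2 on 3 strands, 10 crossings.
Writhe w = (#positive) - (#negative) = 7 - 3 = 4.
Enumerate smoothing states for the bracket polynomial. There are 2^10 = 1024 states.
Each crossing splits two ways (0=vertical, 1=horizontal). The state's weight is A^(#A-smoothings - #B-smoothings) * d^(loops - 1).
Tabulate the states by total A-exponent and number of loops L (A-exp: L × count):
  A^10: L=2 ×1
  A^8: L=1 ×5, L=3 ×5
  A^6: L=2 ×39, L=4 ×6
  A^4: L=1 ×34, L=3 ×85, L=5 ×1
  A^2: L=2 ×138, L=4 ×72
  A^0: L=1 ×48, L=3 ×167, L=5 ×37
  A^-2: L=2 ×91, L=4 ×109, L=6 ×10
  A^-4: L=3 ×82, L=5 ×37, L=7 ×1
  A^-6: L=4 ×40, L=6 ×5
  A^-8: L=5 ×10
  A^-10: L=6 ×1
Each group contributes A^e * Σ count * d^(L-1):
Powers of d = -A^2 - A^-2: d^2 = A^4 + 2 + A^-4; d^3 = -A^6 - 3*A^2 - 3*A^-2 - A^-6; d^4 = A^8 + 4*A^4 + 6 + 4*A^-4 + A^-8; d^5 = -A^10 - 5*A^6 - 10*A^2 - 10*A^-2 - 5*A^-6 - A^-10; d^6 = A^12 + 6*A^8 + 15*A^4 + 20 + 15*A^-4 + 6*A^-8 + A^-12.
  A^10 * (d) = -A^12 - A^8
  A^8 * (5 + 5*d^2) = 5*A^12 + 15*A^8 + 5*A^4
  A^6 * (39*d + 6*d^3) = -6*A^12 - 57*A^8 - 57*A^4 - 6
  A^4 * (34 + 85*d^2 + d^4) = A^12 + 89*A^8 + 210*A^4 + 89 + A^-4
  A^2 * (138*d + 72*d^3) = -72*A^8 - 354*A^4 - 354 - 72*A^-4
  A^0 * (48 + 167*d^2 + 37*d^4) = 37*A^8 + 315*A^4 + 604 + 315*A^-4 + 37*A^-8
  A^-2 * (91*d + 109*d^3 + 10*d^5) = -10*A^8 - 159*A^4 - 518 - 518*A^-4 - 159*A^-8 - 10*A^-12
  A^-4 * (82*d^2 + 37*d^4 + d^6) = A^8 + 43*A^4 + 245 + 406*A^-4 + 245*A^-8 + 43*A^-12 + A^-16
  A^-6 * (40*d^3 + 5*d^5) = -5*A^4 - 65 - 170*A^-4 - 170*A^-8 - 65*A^-12 - 5*A^-16
  A^-8 * (10*d^4) = 10 + 40*A^-4 + 60*A^-8 + 40*A^-12 + 10*A^-16
  A^-10 * (d^5) = -1 - 5*A^-4 - 10*A^-8 - 10*A^-12 - 5*A^-16 - A^-20
Summing the groups: <K> = -A^12 + 2*A^8 - 2*A^4 + 4 - 3*A^-4 + 3*A^-8 - 2*A^-12 + A^-16 - A^-20
Normalise by the writhe: (-A^3)^(-w) = (-A^3)^(-4) = A^-12, so f(A) = A^-12 * <K> = -1 + 2*A^-4 - 2*A^-8 + 4*A^-12 - 3*A^-16 + 3*A^-20 - 2*A^-24 + A^-28 - A^-32.
Substitute A = t^(-1/4), i.e. A^e → t^(-e/4): V(t) = -t^8 + t^7 - 2*t^6 + 3*t^5 - 3*t^4 + 4*t^3 - 2*t^2 + 2*t - 1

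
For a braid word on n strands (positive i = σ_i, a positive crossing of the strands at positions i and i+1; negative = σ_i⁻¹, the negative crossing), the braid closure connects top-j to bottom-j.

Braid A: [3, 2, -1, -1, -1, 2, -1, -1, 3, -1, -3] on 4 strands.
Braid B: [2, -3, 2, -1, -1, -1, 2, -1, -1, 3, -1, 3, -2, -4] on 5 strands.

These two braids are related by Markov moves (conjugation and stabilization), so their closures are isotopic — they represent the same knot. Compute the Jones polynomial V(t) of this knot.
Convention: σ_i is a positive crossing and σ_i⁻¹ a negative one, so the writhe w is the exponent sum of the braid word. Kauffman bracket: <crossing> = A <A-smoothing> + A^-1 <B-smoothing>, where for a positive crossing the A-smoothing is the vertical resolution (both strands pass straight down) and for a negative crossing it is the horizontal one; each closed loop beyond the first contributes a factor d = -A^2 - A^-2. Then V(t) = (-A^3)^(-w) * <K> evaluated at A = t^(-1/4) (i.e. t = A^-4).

Markov-equivalent braids have isotopic closures, hence identical knot invariants. Strip the Markov moves from each word to reach a common short braid β, then compute V(t) once on β.
Braid A: s3 s2 s1^-1 s1^-1 s1^-1 s2 s1^-1 s1^-1 s3 s1^-1 s3^-1 on 4 strands reduces by inverse Markov moves (closure unchanged at each step):
  Deconjugate: the word is γ·β·γ⁻¹ with γ = s3 (prefix) and γ⁻¹ = s3^-1 (suffix); strip both.
Reduced to β = s2 s1^-1 s1^-1 s1^-1 s2 s1^-1 s1^-1 s3 s1^-1 on 4 strands, 9 crossings.
Braid B: s2 s3^-1 s2 s1^-1 s1^-1 s1^-1 s2 s1^-1 s1^-1 s3 s1^-1 s3 s2^-1 s4^-1 on 5 strands reduces by inverse Markov moves (closure unchanged at each step):
  Destabilize: the word has the form β·s4^-1 where s4^-1 occurs only as the final letter (β ∈ B_4); drop it and the last strand → 4 strands.
  Deconjugate: the word is γ·β·γ⁻¹ with γ = s2 s3^-1 (prefix) and γ⁻¹ = s3 s2^-1 (suffix); strip both.
Reduced to β = s2 s1^-1 s1^-1 s1^-1 s2 s1^-1 s1^-1 s3 s1^-1 on 4 strands, 9 crossings.
Both give the same β = s2 s1^-1 s1^-1 s1^-1 s2 s1^-1 s1^-1 s3 s1^-1 on 4 strands, so one state sum suffices:
Braid: s2 s1^-1 s1^-1 s1^-1 s2 s1^-1 s1^-1 s3 s1^-1 on 4 strands, 9 crossings.
Writhe w = (#positive) - (#negative) = 3 - 6 = -3.
Enumerate smoothing states for the bracket polynomial. There are 2^9 = 512 states.
For each crossing: s=0 is the vertical smoothing, s=1 horizontal. Crossing k contributes A^(sign_k * (1 - 2*s_k)); loop factor d = -A^2 - A^-2.
Tabulate the states by total A-exponent and number of loops L (A-exp: L × count):
  A^9: L=8 ×1
  A^7: L=7 ×9
  A^5: L=6 ×36
  A^3: L=5 ×84
  A^1: L=4 ×126
  A^-1: L=3 ×124, L=5 ×2
  A^-3: L=2 ×75, L=4 ×9
  A^-5: L=1 ×21, L=3 ×15
  A^-7: L=2 ×8, L=4 ×1
  A^-9: L=3 ×1
Each group contributes A^e * Σ count * d^(L-1):
Powers of d = -A^2 - A^-2: d^2 = A^4 + 2 + A^-4; d^3 = -A^6 - 3*A^2 - 3*A^-2 - A^-6; d^4 = A^8 + 4*A^4 + 6 + 4*A^-4 + A^-8; d^5 = -A^10 - 5*A^6 - 10*A^2 - 10*A^-2 - 5*A^-6 - A^-10; d^6 = A^12 + 6*A^8 + 15*A^4 + 20 + 15*A^-4 + 6*A^-8 + A^-12; d^7 = -A^14 - 7*A^10 - 21*A^6 - 35*A^2 - 35*A^-2 - 21*A^-6 - 7*A^-10 - A^-14.
  A^9 * (d^7) = -A^23 - 7*A^19 - 21*A^15 - 35*A^11 - 35*A^7 - 21*A^3 - 7*A^-1 - A^-5
  A^7 * (9*d^6) = 9*A^19 + 54*A^15 + 135*A^11 + 180*A^7 + 135*A^3 + 54*A^-1 + 9*A^-5
  A^5 * (36*d^5) = -36*A^15 - 180*A^11 - 360*A^7 - 360*A^3 - 180*A^-1 - 36*A^-5
  A^3 * (84*d^4) = 84*A^11 + 336*A^7 + 504*A^3 + 336*A^-1 + 84*A^-5
  A^1 * (126*d^3) = -126*A^7 - 378*A^3 - 378*A^-1 - 126*A^-5
  A^-1 * (124*d^2 + 2*d^4) = 2*A^7 + 132*A^3 + 260*A^-1 + 132*A^-5 + 2*A^-9
  A^-3 * (75*d + 9*d^3) = -9*A^3 - 102*A^-1 - 102*A^-5 - 9*A^-9
  A^-5 * (21 + 15*d^2) = 15*A^-1 + 51*A^-5 + 15*A^-9
  A^-7 * (8*d + d^3) = -A^-1 - 11*A^-5 - 11*A^-9 - A^-13
  A^-9 * (d^2) = A^-5 + 2*A^-9 + A^-13
Summing the groups: <K> = -A^23 + 2*A^19 - 3*A^15 + 4*A^11 - 3*A^7 + 3*A^3 - 3*A^-1 + A^-5 - A^-9
Normalise by the writhe: (-A^3)^(-w) = (-A^3)^(3) = -A^9, so f(A) = -A^9 * <K> = A^32 - 2*A^28 + 3*A^24 - 4*A^20 + 3*A^16 - 3*A^12 + 3*A^8 - A^4 + 1.
Substitute A = t^(-1/4), i.e. A^e → t^(-e/4): V(t) = 1 - t^-1 + 3*t^-2 - 3*t^-3 + 3*t^-4 - 4*t^-5 + 3*t^-6 - 2*t^-7 + t^-8

Answer: 1 - t^-1 + 3*t^-2 - 3*t^-3 + 3*t^-4 - 4*t^-5 + 3*t^-6 - 2*t^-7 + t^-8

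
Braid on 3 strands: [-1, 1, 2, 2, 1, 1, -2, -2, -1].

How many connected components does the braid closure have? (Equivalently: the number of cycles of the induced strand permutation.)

2

Derivation:
Track the strand permutation on 3 strands, starting from identity.
  step 1: s1^-1 swaps positions 1,2 -> [2 1 3]
  step 2: s1 swaps positions 1,2 -> [1 2 3]
  step 3: s2 swaps positions 2,3 -> [1 3 2]
  step 4: s2 swaps positions 2,3 -> [1 2 3]
  step 5: s1 swaps positions 1,2 -> [2 1 3]
  step 6: s1 swaps positions 1,2 -> [1 2 3]
  step 7: s2^-1 swaps positions 2,3 -> [1 3 2]
  step 8: s2^-1 swaps positions 2,3 -> [1 2 3]
  step 9: s1^-1 swaps positions 1,2 -> [2 1 3]
Final permutation (position -> original strand): [2 1 3]
Closure components = cycle count of this permutation = 2.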